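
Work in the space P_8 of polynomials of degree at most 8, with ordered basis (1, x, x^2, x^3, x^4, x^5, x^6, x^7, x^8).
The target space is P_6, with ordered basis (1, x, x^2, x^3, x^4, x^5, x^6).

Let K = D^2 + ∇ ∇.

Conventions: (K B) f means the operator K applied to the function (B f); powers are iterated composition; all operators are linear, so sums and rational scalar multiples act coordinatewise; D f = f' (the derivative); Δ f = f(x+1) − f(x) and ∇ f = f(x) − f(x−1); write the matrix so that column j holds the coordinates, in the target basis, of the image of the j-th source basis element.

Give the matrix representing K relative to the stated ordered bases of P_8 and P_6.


the matrix is [[0, 0, 4, -6, 14, -30, 62, -126, 254]; [0, 0, 0, 12, -24, 70, -180, 434, -1008]; [0, 0, 0, 0, 24, -60, 210, -630, 1736]; [0, 0, 0, 0, 0, 40, -120, 490, -1680]; [0, 0, 0, 0, 0, 0, 60, -210, 980]; [0, 0, 0, 0, 0, 0, 0, 84, -336]; [0, 0, 0, 0, 0, 0, 0, 0, 112]] (rows listed top to bottom)

image of 1: 0
image of x: 0
image of x^2: 4
image of x^3: 12x - 6
image of x^4: 24x^2 - 24x + 14
image of x^5: 40x^3 - 60x^2 + 70x - 30
image of x^6: 60x^4 - 120x^3 + 210x^2 - 180x + 62
image of x^7: 84x^5 - 210x^4 + 490x^3 - 630x^2 + 434x - 126
image of x^8: 112x^6 - 336x^5 + 980x^4 - 1680x^3 + 1736x^2 - 1008x + 254
each image's coordinates form column j of the matrix


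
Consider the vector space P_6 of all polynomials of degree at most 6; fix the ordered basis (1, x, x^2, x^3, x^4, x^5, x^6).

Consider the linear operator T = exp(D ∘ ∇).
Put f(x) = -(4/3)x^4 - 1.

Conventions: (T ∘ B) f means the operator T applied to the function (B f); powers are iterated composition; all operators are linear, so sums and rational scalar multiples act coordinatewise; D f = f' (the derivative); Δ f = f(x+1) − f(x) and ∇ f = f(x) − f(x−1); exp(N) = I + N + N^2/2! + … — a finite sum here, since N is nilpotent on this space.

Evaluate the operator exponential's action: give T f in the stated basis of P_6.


the result is g(x) = -(4/3)x^4 - 16x^2 + 16x - 67/3

order-1 term: -16x^2 + 16x - 16/3
order-2 term: -16
the series for exp(D ∘ ∇) f terminates at order 2
exp(D ∘ ∇) f = -(4/3)x^4 - 16x^2 + 16x - 67/3


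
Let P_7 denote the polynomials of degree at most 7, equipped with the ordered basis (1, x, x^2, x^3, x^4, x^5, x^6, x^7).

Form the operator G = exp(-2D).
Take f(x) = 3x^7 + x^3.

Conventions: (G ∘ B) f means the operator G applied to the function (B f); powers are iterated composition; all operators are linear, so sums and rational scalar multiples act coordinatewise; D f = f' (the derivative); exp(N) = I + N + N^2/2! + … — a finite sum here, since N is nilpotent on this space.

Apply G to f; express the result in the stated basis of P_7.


order-1 term: -42x^6 - 6x^2
order-2 term: 252x^5 + 12x
order-3 term: -840x^4 - 8
order-4 term: 1680x^3
order-5 term: -2016x^2
order-6 term: 1344x
order-7 term: -384
the series for exp(-2D) f terminates at order 7
exp(-2D) f = 3x^7 - 42x^6 + 252x^5 - 840x^4 + 1681x^3 - 2022x^2 + 1356x - 392

the image equals g(x) = 3x^7 - 42x^6 + 252x^5 - 840x^4 + 1681x^3 - 2022x^2 + 1356x - 392


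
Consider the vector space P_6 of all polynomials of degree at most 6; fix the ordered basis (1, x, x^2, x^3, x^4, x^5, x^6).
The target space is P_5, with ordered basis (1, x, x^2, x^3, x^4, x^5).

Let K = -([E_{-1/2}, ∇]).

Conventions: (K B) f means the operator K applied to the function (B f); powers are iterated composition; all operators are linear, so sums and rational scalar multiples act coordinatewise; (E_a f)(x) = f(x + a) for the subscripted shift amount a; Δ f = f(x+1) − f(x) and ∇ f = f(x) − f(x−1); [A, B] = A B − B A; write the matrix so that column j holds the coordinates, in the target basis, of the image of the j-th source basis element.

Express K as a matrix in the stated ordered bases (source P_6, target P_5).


the matrix is [[0, 0, 0, 0, 0, 0, 0]; [0, 0, 0, 0, 0, 0, 0]; [0, 0, 0, 0, 0, 0, 0]; [0, 0, 0, 0, 0, 0, 0]; [0, 0, 0, 0, 0, 0, 0]; [0, 0, 0, 0, 0, 0, 0]] (rows listed top to bottom)

image of 1: 0
image of x: 0
image of x^2: 0
image of x^3: 0
image of x^4: 0
image of x^5: 0
image of x^6: 0
each image's coordinates form column j of the matrix


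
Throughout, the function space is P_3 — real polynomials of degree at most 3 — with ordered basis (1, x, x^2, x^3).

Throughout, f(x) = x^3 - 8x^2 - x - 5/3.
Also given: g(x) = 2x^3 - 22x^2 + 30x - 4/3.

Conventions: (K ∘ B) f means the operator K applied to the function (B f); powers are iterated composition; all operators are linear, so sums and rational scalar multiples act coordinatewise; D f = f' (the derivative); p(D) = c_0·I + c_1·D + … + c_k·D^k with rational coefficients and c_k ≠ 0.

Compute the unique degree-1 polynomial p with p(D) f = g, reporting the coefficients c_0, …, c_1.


c_0 = 2, c_1 = -2

D^0 f = x^3 - 8x^2 - x - 5/3
D^1 f = 3x^2 - 16x - 1
matching coefficients of g against c_0 f + c_1 Df + … from the top degree down determines the c_i
solution: c_0 = 2, c_1 = -2


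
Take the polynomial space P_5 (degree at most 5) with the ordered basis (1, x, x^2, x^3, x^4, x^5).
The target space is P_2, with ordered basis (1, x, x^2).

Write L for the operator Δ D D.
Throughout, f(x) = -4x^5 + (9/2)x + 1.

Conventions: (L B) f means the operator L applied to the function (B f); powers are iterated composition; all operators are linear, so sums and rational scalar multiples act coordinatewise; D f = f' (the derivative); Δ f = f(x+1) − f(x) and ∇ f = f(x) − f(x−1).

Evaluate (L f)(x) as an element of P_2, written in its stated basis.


D f = -20x^4 + 9/2
D D f = -80x^3
Δ D D f = -240x^2 - 240x - 80

g(x) = -240x^2 - 240x - 80


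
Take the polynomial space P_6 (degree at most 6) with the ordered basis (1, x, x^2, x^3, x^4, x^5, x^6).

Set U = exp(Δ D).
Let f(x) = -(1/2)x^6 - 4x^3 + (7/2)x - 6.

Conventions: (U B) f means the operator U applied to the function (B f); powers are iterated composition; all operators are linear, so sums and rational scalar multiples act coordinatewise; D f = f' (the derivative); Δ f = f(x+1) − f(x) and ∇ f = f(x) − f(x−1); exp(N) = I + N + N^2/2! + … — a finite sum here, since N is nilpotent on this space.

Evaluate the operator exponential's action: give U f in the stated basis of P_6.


order-1 term: -15x^4 - 30x^3 - 30x^2 - 39x - 15
order-2 term: -90x^2 - 180x - 105
order-3 term: -60
the series for exp(Δ D) f terminates at order 3
exp(Δ D) f = -(1/2)x^6 - 15x^4 - 34x^3 - 120x^2 - (431/2)x - 186

the result is g(x) = -(1/2)x^6 - 15x^4 - 34x^3 - 120x^2 - (431/2)x - 186


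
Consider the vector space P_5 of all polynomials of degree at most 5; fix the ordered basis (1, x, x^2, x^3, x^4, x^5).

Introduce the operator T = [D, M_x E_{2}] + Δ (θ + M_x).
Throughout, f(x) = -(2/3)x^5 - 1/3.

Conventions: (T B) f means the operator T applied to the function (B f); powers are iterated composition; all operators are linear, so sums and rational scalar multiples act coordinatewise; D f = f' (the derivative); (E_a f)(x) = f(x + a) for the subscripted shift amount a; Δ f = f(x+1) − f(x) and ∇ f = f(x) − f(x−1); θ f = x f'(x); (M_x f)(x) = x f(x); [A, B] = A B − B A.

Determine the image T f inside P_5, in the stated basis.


E_{2} f = -(2/3)x^5 - (20/3)x^4 - (80/3)x^3 - (160/3)x^2 - (160/3)x - 65/3
M_x E_{2} f = -(2/3)x^6 - (20/3)x^5 - (80/3)x^4 - (160/3)x^3 - (160/3)x^2 - (65/3)x
D (M_x E_{2}) f = -4x^5 - (100/3)x^4 - (320/3)x^3 - 160x^2 - (320/3)x - 65/3
D f = -(10/3)x^4
E_{2} D f = -(10/3)x^4 - (80/3)x^3 - 80x^2 - (320/3)x - 160/3
M_x E_{2} D f = -(10/3)x^5 - (80/3)x^4 - 80x^3 - (320/3)x^2 - (160/3)x
[D, M_x E_{2}] f = -(2/3)x^5 - (20/3)x^4 - (80/3)x^3 - (160/3)x^2 - (160/3)x - 65/3
θ f = -(10/3)x^5
M_x f = -(2/3)x^6 - (1/3)x
(θ + M_x) f = -(2/3)x^6 - (10/3)x^5 - (1/3)x
Δ (θ + M_x) f = -4x^5 - (80/3)x^4 - (140/3)x^3 - (130/3)x^2 - (62/3)x - 13/3
([D, M_x E_{2}] + Δ (θ + M_x)) f = -(14/3)x^5 - (100/3)x^4 - (220/3)x^3 - (290/3)x^2 - 74x - 26

the result is g(x) = -(14/3)x^5 - (100/3)x^4 - (220/3)x^3 - (290/3)x^2 - 74x - 26


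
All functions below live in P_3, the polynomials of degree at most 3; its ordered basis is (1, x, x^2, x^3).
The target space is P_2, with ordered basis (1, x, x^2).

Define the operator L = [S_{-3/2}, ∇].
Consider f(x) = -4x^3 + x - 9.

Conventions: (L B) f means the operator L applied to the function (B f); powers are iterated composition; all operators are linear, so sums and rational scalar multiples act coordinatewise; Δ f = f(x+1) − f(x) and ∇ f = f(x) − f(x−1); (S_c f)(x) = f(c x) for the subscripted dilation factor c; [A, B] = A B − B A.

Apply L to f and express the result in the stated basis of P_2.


g(x) = -(135/2)x^2 + (45/2)x - 15

∇ f = -12x^2 + 12x - 3
S_{-3/2} ∇ f = -27x^2 - 18x - 3
S_{-3/2} f = (27/2)x^3 - (3/2)x - 9
∇ S_{-3/2} f = (81/2)x^2 - (81/2)x + 12
[S_{-3/2}, ∇] f = -(135/2)x^2 + (45/2)x - 15


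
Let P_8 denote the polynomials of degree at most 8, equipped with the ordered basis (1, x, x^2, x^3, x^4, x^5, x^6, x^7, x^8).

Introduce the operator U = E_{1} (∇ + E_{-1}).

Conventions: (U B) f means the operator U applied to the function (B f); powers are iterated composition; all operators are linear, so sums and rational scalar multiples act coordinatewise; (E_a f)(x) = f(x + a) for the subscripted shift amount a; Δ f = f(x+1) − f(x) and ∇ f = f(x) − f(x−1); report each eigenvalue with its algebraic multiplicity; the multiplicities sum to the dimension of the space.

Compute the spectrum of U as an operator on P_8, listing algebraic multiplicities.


λ = 1 (multiplicity 9)

image of 1: 1
image of x: x + 1
image of x^2: x^2 + 2x + 1
image of x^3: x^3 + 3x^2 + 3x + 1
image of x^4: x^4 + 4x^3 + 6x^2 + 4x + 1
image of x^5: x^5 + 5x^4 + 10x^3 + 10x^2 + 5x + 1
image of x^6: x^6 + 6x^5 + 15x^4 + 20x^3 + 15x^2 + 6x + 1
image of x^7: x^7 + 7x^6 + 21x^5 + 35x^4 + 35x^3 + 21x^2 + 7x + 1
image of x^8: x^8 + 8x^7 + 28x^6 + 56x^5 + 70x^4 + 56x^3 + 28x^2 + 8x + 1
the matrix is upper triangular; its diagonal is (1, 1, 1, 1, 1, 1, 1, 1, 1)
for a triangular matrix the eigenvalues are the diagonal entries, with algebraic multiplicity their repetition count


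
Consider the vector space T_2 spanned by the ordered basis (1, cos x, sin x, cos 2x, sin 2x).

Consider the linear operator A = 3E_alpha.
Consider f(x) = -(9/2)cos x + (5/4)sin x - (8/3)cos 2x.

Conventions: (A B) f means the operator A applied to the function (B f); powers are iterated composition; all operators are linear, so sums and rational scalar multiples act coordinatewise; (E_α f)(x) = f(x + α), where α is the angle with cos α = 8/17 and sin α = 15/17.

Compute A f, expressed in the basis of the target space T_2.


the result is g(x) = -(207/68)cos x + (465/34)sin x + (1288/289)cos 2x + (1920/289)sin 2x

E_alpha f = -(69/68)cos x + (155/34)sin x + (1288/867)cos 2x + (640/289)sin 2x
(3E_alpha) f = -(207/68)cos x + (465/34)sin x + (1288/289)cos 2x + (1920/289)sin 2x


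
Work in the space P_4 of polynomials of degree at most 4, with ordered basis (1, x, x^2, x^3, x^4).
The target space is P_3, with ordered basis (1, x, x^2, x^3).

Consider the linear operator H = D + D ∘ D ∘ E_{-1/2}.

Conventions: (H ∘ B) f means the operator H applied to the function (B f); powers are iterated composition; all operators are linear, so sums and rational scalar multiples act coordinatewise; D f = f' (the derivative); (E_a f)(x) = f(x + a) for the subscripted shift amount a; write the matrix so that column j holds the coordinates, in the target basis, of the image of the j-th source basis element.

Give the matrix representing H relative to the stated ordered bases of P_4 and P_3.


the matrix is [[0, 1, 2, -3, 3]; [0, 0, 2, 6, -12]; [0, 0, 0, 3, 12]; [0, 0, 0, 0, 4]] (rows listed top to bottom)

image of 1: 0
image of x: 1
image of x^2: 2x + 2
image of x^3: 3x^2 + 6x - 3
image of x^4: 4x^3 + 12x^2 - 12x + 3
each image's coordinates form column j of the matrix


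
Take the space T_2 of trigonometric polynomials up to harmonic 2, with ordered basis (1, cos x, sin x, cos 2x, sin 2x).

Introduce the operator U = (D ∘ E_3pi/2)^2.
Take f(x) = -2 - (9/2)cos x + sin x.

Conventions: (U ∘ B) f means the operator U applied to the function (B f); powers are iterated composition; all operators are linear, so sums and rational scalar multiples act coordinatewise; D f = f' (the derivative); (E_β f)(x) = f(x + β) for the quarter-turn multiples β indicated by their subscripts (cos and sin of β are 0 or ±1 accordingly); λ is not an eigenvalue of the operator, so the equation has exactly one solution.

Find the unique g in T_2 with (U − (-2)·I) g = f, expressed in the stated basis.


write g with unknown coordinates in the stated basis and equate coefficients in (U − (-2)·I) g = f
solving from the highest basis element down gives g = -1 - (3/2)cos x + (1/3)sin x
check: U g = -(3/2)cos x + (1/3)sin x
so U g − (-2)·g = -2 - (9/2)cos x + sin x = f ✓

the image equals g(x) = -1 - (3/2)cos x + (1/3)sin x


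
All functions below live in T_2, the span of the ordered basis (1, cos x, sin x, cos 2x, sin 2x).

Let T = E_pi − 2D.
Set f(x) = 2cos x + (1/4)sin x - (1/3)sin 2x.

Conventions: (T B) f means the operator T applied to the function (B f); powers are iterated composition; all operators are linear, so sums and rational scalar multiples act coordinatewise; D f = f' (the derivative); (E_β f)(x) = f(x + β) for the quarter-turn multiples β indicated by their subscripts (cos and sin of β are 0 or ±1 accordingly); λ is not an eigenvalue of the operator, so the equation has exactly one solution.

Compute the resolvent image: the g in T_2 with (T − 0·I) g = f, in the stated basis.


write g with unknown coordinates in the stated basis and equate coefficients in (T − 0·I) g = f
solving from the highest basis element down gives g = -(3/10)cos x - (17/20)sin x - (4/51)cos 2x - (1/51)sin 2x
check: T g = 2cos x + (1/4)sin x - (1/3)sin 2x
so T g − 0·g = 2cos x + (1/4)sin x - (1/3)sin 2x = f ✓

the image equals g(x) = -(3/10)cos x - (17/20)sin x - (4/51)cos 2x - (1/51)sin 2x


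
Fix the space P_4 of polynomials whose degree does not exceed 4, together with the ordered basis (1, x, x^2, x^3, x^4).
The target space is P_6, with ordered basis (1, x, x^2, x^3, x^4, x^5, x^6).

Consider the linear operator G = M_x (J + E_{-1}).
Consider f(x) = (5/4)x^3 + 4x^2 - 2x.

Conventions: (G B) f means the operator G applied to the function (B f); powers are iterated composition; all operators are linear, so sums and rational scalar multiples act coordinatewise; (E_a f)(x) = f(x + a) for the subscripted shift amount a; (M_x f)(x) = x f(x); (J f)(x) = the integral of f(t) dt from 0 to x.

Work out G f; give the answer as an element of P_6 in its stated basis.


J f = (5/16)x^4 + (4/3)x^3 - x^2
E_{-1} f = (5/4)x^3 + (1/4)x^2 - (25/4)x + 19/4
(J + E_{-1}) f = (5/16)x^4 + (31/12)x^3 - (3/4)x^2 - (25/4)x + 19/4
M_x (J + E_{-1}) f = (5/16)x^5 + (31/12)x^4 - (3/4)x^3 - (25/4)x^2 + (19/4)x

the image equals g(x) = (5/16)x^5 + (31/12)x^4 - (3/4)x^3 - (25/4)x^2 + (19/4)x


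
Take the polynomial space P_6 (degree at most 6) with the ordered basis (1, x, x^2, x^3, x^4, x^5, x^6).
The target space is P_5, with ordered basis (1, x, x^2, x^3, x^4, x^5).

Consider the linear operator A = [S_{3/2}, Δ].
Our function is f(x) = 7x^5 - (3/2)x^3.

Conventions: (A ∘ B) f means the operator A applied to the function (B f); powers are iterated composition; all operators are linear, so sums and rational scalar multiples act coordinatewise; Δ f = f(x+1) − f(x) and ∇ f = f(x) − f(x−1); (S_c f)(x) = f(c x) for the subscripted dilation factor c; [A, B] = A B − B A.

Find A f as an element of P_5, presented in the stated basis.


Δ f = 35x^4 + 70x^3 + (131/2)x^2 + (61/2)x + 11/2
S_{3/2} Δ f = (2835/16)x^4 + (945/4)x^3 + (1179/8)x^2 + (183/4)x + 11/2
S_{3/2} f = (1701/32)x^5 - (81/16)x^3
Δ S_{3/2} f = (8505/32)x^4 + (8505/16)x^3 + (4131/8)x^2 + (8019/32)x + 1539/32
[S_{3/2}, Δ] f = -(2835/32)x^4 - (4725/16)x^3 - 369x^2 - (6555/32)x - 1363/32

g(x) = -(2835/32)x^4 - (4725/16)x^3 - 369x^2 - (6555/32)x - 1363/32


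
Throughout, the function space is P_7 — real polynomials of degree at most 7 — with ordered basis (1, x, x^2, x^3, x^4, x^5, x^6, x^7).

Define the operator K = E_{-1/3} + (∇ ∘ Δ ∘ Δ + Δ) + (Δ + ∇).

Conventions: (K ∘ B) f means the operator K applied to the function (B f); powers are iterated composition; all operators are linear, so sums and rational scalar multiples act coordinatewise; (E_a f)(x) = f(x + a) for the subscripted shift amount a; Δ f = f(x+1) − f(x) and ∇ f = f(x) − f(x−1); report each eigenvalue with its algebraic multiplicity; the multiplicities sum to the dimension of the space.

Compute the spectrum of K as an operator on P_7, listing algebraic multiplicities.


λ = 1 (multiplicity 8)

image of 1: 1
image of x: x + 8/3
image of x^2: x^2 + (16/3)x + 10/9
image of x^3: x^3 + 8x^2 + (10/3)x + 242/27
image of x^4: x^4 + (32/3)x^3 + (20/3)x^2 + (968/27)x + 1054/81
image of x^5: x^5 + (40/3)x^4 + (100/9)x^3 + (2420/27)x^2 + (5270/81)x + 8018/243
image of x^6: x^6 + 16x^5 + (50/3)x^4 + (4840/27)x^3 + (5270/27)x^2 + (16036/81)x + 44470/729
image of x^7: x^7 + (56/3)x^6 + (70/3)x^5 + (8470/27)x^4 + (36890/81)x^3 + (56126/81)x^2 + (311290/729)x + 282122/2187
the matrix is upper triangular; its diagonal is (1, 1, 1, 1, 1, 1, 1, 1)
for a triangular matrix the eigenvalues are the diagonal entries, with algebraic multiplicity their repetition count


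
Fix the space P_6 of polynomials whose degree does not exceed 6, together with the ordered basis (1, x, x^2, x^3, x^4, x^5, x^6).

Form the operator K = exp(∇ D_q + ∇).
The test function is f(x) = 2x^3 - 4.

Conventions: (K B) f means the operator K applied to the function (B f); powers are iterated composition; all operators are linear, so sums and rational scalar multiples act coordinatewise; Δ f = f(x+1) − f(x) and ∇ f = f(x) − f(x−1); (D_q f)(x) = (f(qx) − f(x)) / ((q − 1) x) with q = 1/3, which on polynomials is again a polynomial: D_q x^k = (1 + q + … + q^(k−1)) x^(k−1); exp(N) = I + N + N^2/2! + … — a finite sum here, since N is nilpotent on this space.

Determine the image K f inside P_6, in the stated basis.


order-1 term: 6x^2 - (2/9)x - 8/9
order-2 term: 6x + 8/9
order-3 term: 2
the series for exp(∇ D_q + ∇) f terminates at order 3
exp(∇ D_q + ∇) f = 2x^3 + 6x^2 + (52/9)x - 2

g(x) = 2x^3 + 6x^2 + (52/9)x - 2


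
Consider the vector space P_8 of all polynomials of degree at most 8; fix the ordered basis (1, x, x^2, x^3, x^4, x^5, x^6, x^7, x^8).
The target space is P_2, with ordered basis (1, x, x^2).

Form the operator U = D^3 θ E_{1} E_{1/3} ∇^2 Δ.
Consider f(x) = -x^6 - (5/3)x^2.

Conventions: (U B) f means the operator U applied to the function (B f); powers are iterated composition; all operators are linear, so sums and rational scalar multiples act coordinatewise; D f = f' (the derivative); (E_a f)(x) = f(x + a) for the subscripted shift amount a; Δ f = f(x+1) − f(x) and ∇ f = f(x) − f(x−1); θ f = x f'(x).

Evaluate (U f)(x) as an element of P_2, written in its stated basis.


Δ f = -6x^5 - 15x^4 - 20x^3 - 15x^2 - (28/3)x - 8/3
∇ Δ f = -30x^4 - 30x^2 - 16/3
∇ ∇ Δ f = -120x^3 + 180x^2 - 180x + 60
E_{1/3} ∇^2 Δ f = -120x^3 + 60x^2 - 100x + 140/9
E_{1} E_{1/3} ∇^2 Δ f = -120x^3 - 300x^2 - 340x - 1300/9
θ E_{1} E_{1/3} ∇^2 Δ f = -360x^3 - 600x^2 - 340x
D (θ E_{1} E_{1/3} ∇^2) Δ f = -1080x^2 - 1200x - 340
D D (θ E_{1} E_{1/3} ∇^2) Δ f = -2160x - 1200
D D D (θ E_{1} E_{1/3} ∇^2) Δ f = -2160

the image equals g(x) = -2160


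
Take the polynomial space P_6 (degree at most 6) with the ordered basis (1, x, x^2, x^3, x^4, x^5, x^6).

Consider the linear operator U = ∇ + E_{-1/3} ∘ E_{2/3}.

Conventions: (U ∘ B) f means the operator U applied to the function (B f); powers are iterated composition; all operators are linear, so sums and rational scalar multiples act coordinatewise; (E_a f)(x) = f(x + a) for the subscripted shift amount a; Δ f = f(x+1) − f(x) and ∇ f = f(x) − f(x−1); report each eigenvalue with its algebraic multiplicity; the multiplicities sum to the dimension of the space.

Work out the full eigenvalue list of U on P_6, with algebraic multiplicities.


λ = 1 (multiplicity 7)

image of 1: 1
image of x: x + 4/3
image of x^2: x^2 + (8/3)x - 8/9
image of x^3: x^3 + 4x^2 - (8/3)x + 28/27
image of x^4: x^4 + (16/3)x^3 - (16/3)x^2 + (112/27)x - 80/81
image of x^5: x^5 + (20/3)x^4 - (80/9)x^3 + (280/27)x^2 - (400/81)x + 244/243
image of x^6: x^6 + 8x^5 - (40/3)x^4 + (560/27)x^3 - (400/27)x^2 + (488/81)x - 728/729
the matrix is upper triangular; its diagonal is (1, 1, 1, 1, 1, 1, 1)
for a triangular matrix the eigenvalues are the diagonal entries, with algebraic multiplicity their repetition count


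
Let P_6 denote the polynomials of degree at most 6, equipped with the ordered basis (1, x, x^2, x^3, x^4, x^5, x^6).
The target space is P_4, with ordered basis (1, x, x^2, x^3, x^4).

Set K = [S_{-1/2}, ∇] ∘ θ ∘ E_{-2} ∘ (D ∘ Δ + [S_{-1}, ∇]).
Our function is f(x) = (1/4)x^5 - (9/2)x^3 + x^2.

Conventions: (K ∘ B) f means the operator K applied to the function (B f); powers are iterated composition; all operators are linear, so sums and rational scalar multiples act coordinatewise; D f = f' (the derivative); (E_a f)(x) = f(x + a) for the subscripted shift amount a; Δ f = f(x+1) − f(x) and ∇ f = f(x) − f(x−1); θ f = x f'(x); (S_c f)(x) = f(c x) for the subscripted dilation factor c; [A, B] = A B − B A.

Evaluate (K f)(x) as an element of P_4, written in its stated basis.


the image equals g(x) = -(15/2)x^3 - (495/8)x^2 - (957/8)x - 261/4

Δ f = (5/4)x^4 + (5/2)x^3 - 11x^2 - (41/4)x - 13/4
D Δ f = 5x^3 + (15/2)x^2 - 22x - 41/4
∇ f = (5/4)x^4 - (5/2)x^3 - 11x^2 + (57/4)x - 21/4
S_{-1} ∇ f = (5/4)x^4 + (5/2)x^3 - 11x^2 - (57/4)x - 21/4
S_{-1} f = -(1/4)x^5 + (9/2)x^3 + x^2
∇ S_{-1} f = -(5/4)x^4 + (5/2)x^3 + 11x^2 - (41/4)x + 13/4
[S_{-1}, ∇] f = (5/2)x^4 - 22x^2 - 4x - 17/2
(D ∘ Δ + [S_{-1}, ∇]) f = (5/2)x^4 + 5x^3 - (29/2)x^2 - 26x - 75/4
E_{-2} (D ∘ Δ + [S_{-1}, ∇]) f = (5/2)x^4 - 15x^3 + (31/2)x^2 + 12x - 99/4
θ E_{-2} (D ∘ Δ + [S_{-1}, ∇]) f = 10x^4 - 45x^3 + 31x^2 + 12x
∇ θ E_{-2} (D ∘ Δ + [S_{-1}, ∇]) f = 40x^3 - 195x^2 + 237x - 74
S_{-1/2} ∇ θ E_{-2} (D ∘ Δ + [S_{-1}, ∇]) f = -5x^3 - (195/4)x^2 - (237/2)x - 74
S_{-1/2} θ E_{-2} (D ∘ Δ + [S_{-1}, ∇]) f = (5/8)x^4 + (45/8)x^3 + (31/4)x^2 - 6x
∇ S_{-1/2} θ E_{-2} (D ∘ Δ + [S_{-1}, ∇]) f = (5/2)x^3 + (105/8)x^2 + (9/8)x - 35/4
[S_{-1/2}, ∇] θ E_{-2} (D ∘ Δ + [S_{-1}, ∇]) f = -(15/2)x^3 - (495/8)x^2 - (957/8)x - 261/4


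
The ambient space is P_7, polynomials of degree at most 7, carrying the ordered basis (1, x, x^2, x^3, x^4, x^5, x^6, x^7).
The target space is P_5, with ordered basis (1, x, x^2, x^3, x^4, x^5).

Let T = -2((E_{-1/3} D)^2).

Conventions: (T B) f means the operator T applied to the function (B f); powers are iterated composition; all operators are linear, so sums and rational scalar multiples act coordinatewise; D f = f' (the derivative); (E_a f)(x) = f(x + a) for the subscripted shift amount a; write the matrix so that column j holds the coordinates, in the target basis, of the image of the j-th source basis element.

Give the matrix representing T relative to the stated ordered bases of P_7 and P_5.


image of 1: 0
image of x: 0
image of x^2: -4
image of x^3: -12x + 8
image of x^4: -24x^2 + 32x - 32/3
image of x^5: -40x^3 + 80x^2 - (160/3)x + 320/27
image of x^6: -60x^4 + 160x^3 - 160x^2 + (640/9)x - 320/27
image of x^7: -84x^5 + 280x^4 - (1120/3)x^3 + (2240/9)x^2 - (2240/27)x + 896/81
each image's coordinates form column j of the matrix

the matrix is [[0, 0, -4, 8, -32/3, 320/27, -320/27, 896/81]; [0, 0, 0, -12, 32, -160/3, 640/9, -2240/27]; [0, 0, 0, 0, -24, 80, -160, 2240/9]; [0, 0, 0, 0, 0, -40, 160, -1120/3]; [0, 0, 0, 0, 0, 0, -60, 280]; [0, 0, 0, 0, 0, 0, 0, -84]] (rows listed top to bottom)


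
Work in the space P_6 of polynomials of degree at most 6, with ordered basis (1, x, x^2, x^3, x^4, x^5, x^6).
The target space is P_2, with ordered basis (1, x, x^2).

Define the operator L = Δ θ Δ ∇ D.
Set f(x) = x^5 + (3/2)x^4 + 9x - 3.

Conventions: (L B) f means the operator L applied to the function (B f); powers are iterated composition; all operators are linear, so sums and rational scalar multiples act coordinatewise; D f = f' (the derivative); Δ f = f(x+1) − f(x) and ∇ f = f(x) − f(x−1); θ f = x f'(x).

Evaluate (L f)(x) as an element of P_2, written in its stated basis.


the image equals g(x) = 240x + 156

D f = 5x^4 + 6x^3 + 9
∇ D f = 20x^3 - 12x^2 + 2x + 1
Δ ∇ D f = 60x^2 + 36x + 10
θ Δ ∇ D f = 120x^2 + 36x
Δ (θ Δ ∇) D f = 240x + 156


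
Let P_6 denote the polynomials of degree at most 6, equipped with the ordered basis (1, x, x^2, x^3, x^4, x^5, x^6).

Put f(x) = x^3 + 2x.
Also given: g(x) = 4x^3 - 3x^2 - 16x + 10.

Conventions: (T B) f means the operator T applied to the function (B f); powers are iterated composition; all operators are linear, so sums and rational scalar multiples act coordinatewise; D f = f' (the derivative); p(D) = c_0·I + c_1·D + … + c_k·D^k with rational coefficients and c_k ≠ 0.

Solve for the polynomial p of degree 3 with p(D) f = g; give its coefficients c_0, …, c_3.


D^0 f = x^3 + 2x
D^1 f = 3x^2 + 2
D^2 f = 6x
D^3 f = 6
matching coefficients of g against c_0 f + c_1 Df + … from the top degree down determines the c_i
solution: c_0 = 4, c_1 = -1, c_2 = -4, c_3 = 2

p(D) = 4·I − D − 4·D^2 + 2·D^3, i.e. c_0 = 4, c_1 = -1, c_2 = -4, c_3 = 2


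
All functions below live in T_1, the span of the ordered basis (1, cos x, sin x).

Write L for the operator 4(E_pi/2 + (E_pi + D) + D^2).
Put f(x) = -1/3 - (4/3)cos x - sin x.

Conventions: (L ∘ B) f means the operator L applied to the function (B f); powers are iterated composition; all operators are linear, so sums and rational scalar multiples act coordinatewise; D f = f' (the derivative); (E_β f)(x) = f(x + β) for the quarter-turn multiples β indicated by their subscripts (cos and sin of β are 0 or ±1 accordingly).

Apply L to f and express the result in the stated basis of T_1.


E_pi/2 f = -1/3 - cos x + (4/3)sin x
E_pi f = -1/3 + (4/3)cos x + sin x
D f = -cos x + (4/3)sin x
(E_pi + D) f = -1/3 + (1/3)cos x + (7/3)sin x
D f = -cos x + (4/3)sin x
D D f = (4/3)cos x + sin x
(E_pi/2 + (E_pi + D) + D^2) f = -2/3 + (2/3)cos x + (14/3)sin x
(4(E_pi/2 + (E_pi + D) + D^2)) f = -8/3 + (8/3)cos x + (56/3)sin x

the result is g(x) = -8/3 + (8/3)cos x + (56/3)sin x


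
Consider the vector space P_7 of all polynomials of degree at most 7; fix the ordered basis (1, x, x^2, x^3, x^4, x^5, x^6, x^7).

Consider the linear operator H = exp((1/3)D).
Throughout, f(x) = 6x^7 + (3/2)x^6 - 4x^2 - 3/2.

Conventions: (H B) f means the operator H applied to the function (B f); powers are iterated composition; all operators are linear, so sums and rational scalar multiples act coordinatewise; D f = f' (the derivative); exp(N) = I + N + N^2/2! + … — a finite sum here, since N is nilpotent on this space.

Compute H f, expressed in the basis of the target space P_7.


order-1 term: 14x^6 + 3x^5 - (8/3)x
order-2 term: 14x^5 + (5/2)x^4 - 4/9
order-3 term: (70/9)x^4 + (10/9)x^3
order-4 term: (70/27)x^3 + (5/18)x^2
order-5 term: (14/27)x^2 + (1/27)x
order-6 term: (14/243)x + 1/486
order-7 term: 2/729
the series for exp((1/3)D) f terminates at order 7
exp((1/3)D) f = 6x^7 + (31/2)x^6 + 17x^5 + (185/18)x^4 + (100/27)x^3 - (173/54)x^2 - (625/243)x - 1414/729

the image equals g(x) = 6x^7 + (31/2)x^6 + 17x^5 + (185/18)x^4 + (100/27)x^3 - (173/54)x^2 - (625/243)x - 1414/729


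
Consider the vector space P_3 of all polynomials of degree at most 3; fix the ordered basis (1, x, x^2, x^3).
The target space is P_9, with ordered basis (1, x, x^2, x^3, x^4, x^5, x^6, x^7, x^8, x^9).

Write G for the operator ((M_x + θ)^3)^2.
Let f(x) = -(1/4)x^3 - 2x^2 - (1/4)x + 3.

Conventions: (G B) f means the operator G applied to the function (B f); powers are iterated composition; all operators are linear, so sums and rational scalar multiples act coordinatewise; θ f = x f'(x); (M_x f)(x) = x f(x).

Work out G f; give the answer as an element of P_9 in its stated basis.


M_x f = -(1/4)x^4 - 2x^3 - (1/4)x^2 + 3x
θ f = -(3/4)x^3 - 4x^2 - (1/4)x
(M_x + θ) f = -(1/4)x^4 - (11/4)x^3 - (17/4)x^2 + (11/4)x
M_x (M_x + θ) f = -(1/4)x^5 - (11/4)x^4 - (17/4)x^3 + (11/4)x^2
θ (M_x + θ) f = -x^4 - (33/4)x^3 - (17/2)x^2 + (11/4)x
(M_x + θ) (M_x + θ) f = -(1/4)x^5 - (15/4)x^4 - (25/2)x^3 - (23/4)x^2 + (11/4)x
M_x (M_x + θ) (M_x + θ) f = -(1/4)x^6 - (15/4)x^5 - (25/2)x^4 - (23/4)x^3 + (11/4)x^2
θ (M_x + θ) (M_x + θ) f = -(5/4)x^5 - 15x^4 - (75/2)x^3 - (23/2)x^2 + (11/4)x
(M_x + θ) (M_x + θ) (M_x + θ) f = -(1/4)x^6 - 5x^5 - (55/2)x^4 - (173/4)x^3 - (35/4)x^2 + (11/4)x
M_x (M_x + θ)^3 f = -(1/4)x^7 - 5x^6 - (55/2)x^5 - (173/4)x^4 - (35/4)x^3 + (11/4)x^2
θ (M_x + θ)^3 f = -(3/2)x^6 - 25x^5 - 110x^4 - (519/4)x^3 - (35/2)x^2 + (11/4)x
(M_x + θ) (M_x + θ)^3 f = -(1/4)x^7 - (13/2)x^6 - (105/2)x^5 - (613/4)x^4 - (277/2)x^3 - (59/4)x^2 + (11/4)x
M_x (M_x + θ) (M_x + θ)^3 f = -(1/4)x^8 - (13/2)x^7 - (105/2)x^6 - (613/4)x^5 - (277/2)x^4 - (59/4)x^3 + (11/4)x^2
θ (M_x + θ) (M_x + θ)^3 f = -(7/4)x^7 - 39x^6 - (525/2)x^5 - 613x^4 - (831/2)x^3 - (59/2)x^2 + (11/4)x
(M_x + θ) (M_x + θ) (M_x + θ)^3 f = -(1/4)x^8 - (33/4)x^7 - (183/2)x^6 - (1663/4)x^5 - (1503/2)x^4 - (1721/4)x^3 - (107/4)x^2 + (11/4)x
M_x (M_x + θ) (M_x + θ) (M_x + θ)^3 f = -(1/4)x^9 - (33/4)x^8 - (183/2)x^7 - (1663/4)x^6 - (1503/2)x^5 - (1721/4)x^4 - (107/4)x^3 + (11/4)x^2
θ (M_x + θ) (M_x + θ) (M_x + θ)^3 f = -2x^8 - (231/4)x^7 - 549x^6 - (8315/4)x^5 - 3006x^4 - (5163/4)x^3 - (107/2)x^2 + (11/4)x
(M_x + θ) (M_x + θ) (M_x + θ) (M_x + θ)^3 f = -(1/4)x^9 - (41/4)x^8 - (597/4)x^7 - (3859/4)x^6 - (11321/4)x^5 - (13745/4)x^4 - (2635/2)x^3 - (203/4)x^2 + (11/4)x

the result is g(x) = -(1/4)x^9 - (41/4)x^8 - (597/4)x^7 - (3859/4)x^6 - (11321/4)x^5 - (13745/4)x^4 - (2635/2)x^3 - (203/4)x^2 + (11/4)x


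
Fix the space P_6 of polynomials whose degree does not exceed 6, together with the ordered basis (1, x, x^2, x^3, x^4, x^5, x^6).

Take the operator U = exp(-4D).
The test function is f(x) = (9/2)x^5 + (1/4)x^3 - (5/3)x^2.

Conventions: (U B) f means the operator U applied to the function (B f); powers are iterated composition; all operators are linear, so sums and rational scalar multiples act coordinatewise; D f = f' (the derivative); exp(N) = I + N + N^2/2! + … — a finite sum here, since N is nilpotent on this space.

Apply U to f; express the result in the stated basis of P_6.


order-1 term: -90x^4 - 3x^2 + (40/3)x
order-2 term: 720x^3 + 12x - 80/3
order-3 term: -2880x^2 - 16
order-4 term: 5760x
order-5 term: -4608
the series for exp(-4D) f terminates at order 5
exp(-4D) f = (9/2)x^5 - 90x^4 + (2881/4)x^3 - (8654/3)x^2 + (17356/3)x - 13952/3

the image equals g(x) = (9/2)x^5 - 90x^4 + (2881/4)x^3 - (8654/3)x^2 + (17356/3)x - 13952/3


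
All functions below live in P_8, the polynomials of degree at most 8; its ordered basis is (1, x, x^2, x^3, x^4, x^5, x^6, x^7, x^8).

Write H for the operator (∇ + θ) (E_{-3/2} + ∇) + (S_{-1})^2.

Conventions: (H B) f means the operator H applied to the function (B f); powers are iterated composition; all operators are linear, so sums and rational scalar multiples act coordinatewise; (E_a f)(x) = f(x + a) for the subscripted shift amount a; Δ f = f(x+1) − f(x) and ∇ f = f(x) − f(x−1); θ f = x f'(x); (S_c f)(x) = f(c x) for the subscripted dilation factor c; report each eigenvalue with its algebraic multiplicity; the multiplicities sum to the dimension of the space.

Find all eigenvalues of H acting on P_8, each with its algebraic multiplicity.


λ = 1 (multiplicity 1), λ = 2 (multiplicity 1), λ = 3 (multiplicity 1), λ = 4 (multiplicity 1), λ = 5 (multiplicity 1), λ = 6 (multiplicity 1), λ = 7 (multiplicity 1), λ = 8 (multiplicity 1), λ = 9 (multiplicity 1)

image of 1: 1
image of x: 2x + 1
image of x^2: 3x^2 + x - 2
image of x^3: 4x^3 - (9/4)x + 25/4
image of x^4: 5x^4 - 2x^3 + 3x^2 + (31/2)x - 20
image of x^5: 6x^5 - 5x^4 + (35/2)x^3 + 15x^2 - (1275/16)x + 961/16
image of x^6: 7x^6 - 9x^5 + 45x^4 - (35/2)x^3 - (1425/8)x^2 + (5133/16)x - 683/4
image of x^7: 8x^7 - 14x^6 + (357/4)x^5 - (455/4)x^4 - (4375/16)x^3 + (7875/8)x^2 - (71841/64)x + 29905/64
image of x^8: 9x^8 - 20x^7 + 154x^6 - 315x^5 - (525/2)x^4 + (9023/4)x^3 - (33593/8)x^2 + (57751/16)x - 4985/4
the matrix is upper triangular; its diagonal is (1, 2, 3, 4, 5, 6, 7, 8, 9)
for a triangular matrix the eigenvalues are the diagonal entries, with algebraic multiplicity their repetition count


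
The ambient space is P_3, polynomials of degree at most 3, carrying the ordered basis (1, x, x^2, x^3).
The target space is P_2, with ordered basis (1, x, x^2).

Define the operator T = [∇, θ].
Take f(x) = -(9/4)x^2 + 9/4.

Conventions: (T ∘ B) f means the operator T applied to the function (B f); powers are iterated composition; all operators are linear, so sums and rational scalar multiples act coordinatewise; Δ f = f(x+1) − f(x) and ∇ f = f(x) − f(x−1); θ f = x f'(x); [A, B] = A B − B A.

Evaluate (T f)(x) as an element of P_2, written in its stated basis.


θ f = -(9/2)x^2
∇ θ f = -9x + 9/2
∇ f = -(9/2)x + 9/4
θ ∇ f = -(9/2)x
[∇, θ] f = -(9/2)x + 9/2

the image equals g(x) = -(9/2)x + 9/2


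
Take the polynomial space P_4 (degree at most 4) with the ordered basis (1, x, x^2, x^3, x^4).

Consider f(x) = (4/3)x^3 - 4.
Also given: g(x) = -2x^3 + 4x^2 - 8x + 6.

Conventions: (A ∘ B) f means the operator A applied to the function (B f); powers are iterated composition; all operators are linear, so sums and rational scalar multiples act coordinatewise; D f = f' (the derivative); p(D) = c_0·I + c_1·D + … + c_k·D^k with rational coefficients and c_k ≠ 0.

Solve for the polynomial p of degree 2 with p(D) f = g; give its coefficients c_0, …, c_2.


c_0 = -3/2, c_1 = 1, c_2 = -1

D^0 f = (4/3)x^3 - 4
D^1 f = 4x^2
D^2 f = 8x
matching coefficients of g against c_0 f + c_1 Df + … from the top degree down determines the c_i
solution: c_0 = -3/2, c_1 = 1, c_2 = -1


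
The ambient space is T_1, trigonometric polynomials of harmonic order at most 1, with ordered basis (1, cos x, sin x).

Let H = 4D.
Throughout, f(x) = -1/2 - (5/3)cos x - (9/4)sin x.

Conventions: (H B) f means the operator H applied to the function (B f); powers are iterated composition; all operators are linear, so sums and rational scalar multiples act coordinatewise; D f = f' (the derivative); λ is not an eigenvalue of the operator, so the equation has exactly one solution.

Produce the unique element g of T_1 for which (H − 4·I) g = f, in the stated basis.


g(x) = 1/8 + (47/96)cos x + (7/96)sin x

write g with unknown coordinates in the stated basis and equate coefficients in (H − 4·I) g = f
solving from the highest basis element down gives g = 1/8 + (47/96)cos x + (7/96)sin x
check: H g = (7/24)cos x - (47/24)sin x
so H g − 4·g = -1/2 - (5/3)cos x - (9/4)sin x = f ✓


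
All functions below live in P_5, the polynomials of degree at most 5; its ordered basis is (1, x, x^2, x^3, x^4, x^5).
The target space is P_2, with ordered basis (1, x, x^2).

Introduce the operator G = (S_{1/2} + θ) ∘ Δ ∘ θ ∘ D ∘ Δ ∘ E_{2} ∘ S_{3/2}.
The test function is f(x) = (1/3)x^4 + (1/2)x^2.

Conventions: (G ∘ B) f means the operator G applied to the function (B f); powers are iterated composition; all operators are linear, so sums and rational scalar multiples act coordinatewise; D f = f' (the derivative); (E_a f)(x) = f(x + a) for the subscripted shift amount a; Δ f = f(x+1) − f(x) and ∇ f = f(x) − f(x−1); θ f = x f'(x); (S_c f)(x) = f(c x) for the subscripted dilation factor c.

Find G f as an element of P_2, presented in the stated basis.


the result is g(x) = (243/2)x + 567/4

S_{3/2} f = (27/16)x^4 + (9/8)x^2
E_{2} S_{3/2} f = (27/16)x^4 + (27/2)x^3 + (333/8)x^2 + (117/2)x + 63/2
Δ E_{2} S_{3/2} f = (27/4)x^3 + (405/8)x^2 + (261/2)x + 1845/16
D (Δ ∘ E_{2} ∘ S_{3/2}) f = (81/4)x^2 + (405/4)x + 261/2
θ D (Δ ∘ E_{2} ∘ S_{3/2}) f = (81/2)x^2 + (405/4)x
Δ θ D (Δ ∘ E_{2} ∘ S_{3/2}) f = 81x + 567/4
S_{1/2} (Δ ∘ θ ∘ D ∘ Δ ∘ E_{2} ∘ S_{3/2}) f = (81/2)x + 567/4
θ (Δ ∘ θ ∘ D ∘ Δ ∘ E_{2} ∘ S_{3/2}) f = 81x
(S_{1/2} + θ) (Δ ∘ θ ∘ D ∘ Δ ∘ E_{2} ∘ S_{3/2}) f = (243/2)x + 567/4


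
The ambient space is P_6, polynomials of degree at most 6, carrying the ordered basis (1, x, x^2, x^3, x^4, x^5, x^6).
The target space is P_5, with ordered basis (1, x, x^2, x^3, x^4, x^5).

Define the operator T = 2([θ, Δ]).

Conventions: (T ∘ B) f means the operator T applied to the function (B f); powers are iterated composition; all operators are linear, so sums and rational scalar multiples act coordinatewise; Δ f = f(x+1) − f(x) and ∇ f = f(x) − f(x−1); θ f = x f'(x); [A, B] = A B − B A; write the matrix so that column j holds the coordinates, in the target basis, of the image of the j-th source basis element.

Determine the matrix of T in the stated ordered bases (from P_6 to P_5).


image of 1: 0
image of x: -2
image of x^2: -4x - 4
image of x^3: -6x^2 - 12x - 6
image of x^4: -8x^3 - 24x^2 - 24x - 8
image of x^5: -10x^4 - 40x^3 - 60x^2 - 40x - 10
image of x^6: -12x^5 - 60x^4 - 120x^3 - 120x^2 - 60x - 12
each image's coordinates form column j of the matrix

the matrix is [[0, -2, -4, -6, -8, -10, -12]; [0, 0, -4, -12, -24, -40, -60]; [0, 0, 0, -6, -24, -60, -120]; [0, 0, 0, 0, -8, -40, -120]; [0, 0, 0, 0, 0, -10, -60]; [0, 0, 0, 0, 0, 0, -12]] (rows listed top to bottom)


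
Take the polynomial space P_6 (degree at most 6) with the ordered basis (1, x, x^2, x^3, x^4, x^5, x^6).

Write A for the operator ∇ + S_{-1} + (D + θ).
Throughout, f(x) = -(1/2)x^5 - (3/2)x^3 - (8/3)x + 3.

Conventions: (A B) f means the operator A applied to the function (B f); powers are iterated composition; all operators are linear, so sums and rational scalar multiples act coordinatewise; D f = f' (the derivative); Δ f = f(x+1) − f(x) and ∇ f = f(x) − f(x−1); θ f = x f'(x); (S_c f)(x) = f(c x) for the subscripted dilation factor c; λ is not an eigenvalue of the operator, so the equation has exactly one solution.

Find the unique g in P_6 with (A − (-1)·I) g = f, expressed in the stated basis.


write g with unknown coordinates in the stated basis and equate coefficients in (A − (-1)·I) g = f
solving from the highest basis element down gives g = -(1/10)x^5 + (1/6)x^4 - (23/18)x^3 + (29/12)x^2 - (52/3)x + 7493/360
check: A g = -(2/5)x^5 - (1/6)x^4 - (2/9)x^3 - (29/12)x^2 + (44/3)x - 6413/360
so A g − (-1)·g = -(1/2)x^5 - (3/2)x^3 - (8/3)x + 3 = f ✓

the result is g(x) = -(1/10)x^5 + (1/6)x^4 - (23/18)x^3 + (29/12)x^2 - (52/3)x + 7493/360


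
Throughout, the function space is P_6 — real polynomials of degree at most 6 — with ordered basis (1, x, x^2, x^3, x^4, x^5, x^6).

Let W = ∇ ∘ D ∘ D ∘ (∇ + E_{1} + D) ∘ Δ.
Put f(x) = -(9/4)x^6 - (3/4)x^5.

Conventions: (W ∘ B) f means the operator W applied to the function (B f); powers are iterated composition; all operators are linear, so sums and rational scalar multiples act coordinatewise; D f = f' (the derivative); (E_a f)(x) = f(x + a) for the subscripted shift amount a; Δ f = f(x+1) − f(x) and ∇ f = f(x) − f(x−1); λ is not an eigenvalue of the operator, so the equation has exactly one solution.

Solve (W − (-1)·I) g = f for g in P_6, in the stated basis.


write g with unknown coordinates in the stated basis and equate coefficients in (W − (-1)·I) g = f
solving from the highest basis element down gives g = -(9/4)x^6 - (3/4)x^5 + 810x^2 + 4950x + 405
check: W g = -810x^2 - 4950x - 405
so W g − (-1)·g = -(9/4)x^6 - (3/4)x^5 = f ✓

g(x) = -(9/4)x^6 - (3/4)x^5 + 810x^2 + 4950x + 405


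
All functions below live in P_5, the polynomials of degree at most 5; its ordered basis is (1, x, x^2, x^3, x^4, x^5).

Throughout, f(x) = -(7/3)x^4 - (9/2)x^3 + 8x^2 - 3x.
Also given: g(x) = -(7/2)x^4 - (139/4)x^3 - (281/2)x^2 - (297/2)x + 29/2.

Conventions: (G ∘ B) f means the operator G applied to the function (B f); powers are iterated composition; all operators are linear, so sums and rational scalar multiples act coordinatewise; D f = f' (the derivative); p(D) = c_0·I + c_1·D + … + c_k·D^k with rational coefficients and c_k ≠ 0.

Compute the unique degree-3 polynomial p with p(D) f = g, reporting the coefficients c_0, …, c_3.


D^0 f = -(7/3)x^4 - (9/2)x^3 + 8x^2 - 3x
D^1 f = -(28/3)x^3 - (27/2)x^2 + 16x - 3
D^2 f = -28x^2 - 27x + 16
D^3 f = -56x - 27
matching coefficients of g against c_0 f + c_1 Df + … from the top degree down determines the c_i
solution: c_0 = 3/2, c_1 = 3, c_2 = 4, c_3 = 3/2

c_0 = 3/2, c_1 = 3, c_2 = 4, c_3 = 3/2
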